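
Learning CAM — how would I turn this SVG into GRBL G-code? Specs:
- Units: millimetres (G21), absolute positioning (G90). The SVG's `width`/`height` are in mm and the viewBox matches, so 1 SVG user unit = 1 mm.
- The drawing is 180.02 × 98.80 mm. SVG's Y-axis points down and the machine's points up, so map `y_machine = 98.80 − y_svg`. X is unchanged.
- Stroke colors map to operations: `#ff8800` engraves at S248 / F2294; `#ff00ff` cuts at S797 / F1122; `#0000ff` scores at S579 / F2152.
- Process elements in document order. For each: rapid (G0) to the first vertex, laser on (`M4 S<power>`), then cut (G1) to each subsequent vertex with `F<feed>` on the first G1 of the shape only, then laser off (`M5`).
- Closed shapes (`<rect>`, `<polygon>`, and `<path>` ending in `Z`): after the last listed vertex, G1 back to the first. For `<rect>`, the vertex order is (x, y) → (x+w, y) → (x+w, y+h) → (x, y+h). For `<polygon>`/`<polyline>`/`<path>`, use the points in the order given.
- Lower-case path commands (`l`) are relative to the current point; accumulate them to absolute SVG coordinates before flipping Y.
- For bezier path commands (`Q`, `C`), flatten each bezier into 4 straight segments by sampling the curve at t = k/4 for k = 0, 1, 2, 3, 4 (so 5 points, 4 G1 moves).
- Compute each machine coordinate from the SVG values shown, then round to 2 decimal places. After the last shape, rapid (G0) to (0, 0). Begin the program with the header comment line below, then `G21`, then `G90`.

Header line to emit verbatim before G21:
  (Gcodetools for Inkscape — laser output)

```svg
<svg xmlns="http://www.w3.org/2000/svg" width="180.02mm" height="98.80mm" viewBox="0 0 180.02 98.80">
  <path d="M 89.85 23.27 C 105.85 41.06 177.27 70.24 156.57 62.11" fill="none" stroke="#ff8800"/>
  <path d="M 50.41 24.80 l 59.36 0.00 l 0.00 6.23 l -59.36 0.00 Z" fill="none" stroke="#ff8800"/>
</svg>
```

viewBox `0 0 180.02 98.80` with mm width/height → 1 unit = 1 mm. Flip: y_m = 98.80 − y_svg.

**Shape 1** — `<path>` cubic bezier, stroke `#ff8800` → engrave (S248, F2294). Control points (SVG): P0=(89.85,23.27), P1=(105.85,41.06), P2=(177.27,70.24), P3=(156.57,62.11); sampled at t=k/4. Machine vertices: (89.85,75.53) → (109.94,60.81) → (136.97,46.39) → (157.13,36.83) → (156.57,36.69). Open path.

**Shape 2** — `<path>` rectangle, stroke `#ff8800` → engrave (S248, F2294). Machine vertices: (50.41,74.00) → (109.77,74.00) → (109.77,67.77) → (50.41,67.77) → (50.41,74.00). Closed: final G1 returns to the first vertex.

(Gcodetools for Inkscape — laser output)
G21
G90
G0 X89.85 Y75.53
M4 S248
G1 X109.94 Y60.81 F2294
G1 X136.97 Y46.39
G1 X157.13 Y36.83
G1 X156.57 Y36.69
M5
G0 X50.41 Y74.00
M4 S248
G1 X109.77 Y74.00 F2294
G1 X109.77 Y67.77
G1 X50.41 Y67.77
G1 X50.41 Y74.00
M5
G0 X0.00 Y0.00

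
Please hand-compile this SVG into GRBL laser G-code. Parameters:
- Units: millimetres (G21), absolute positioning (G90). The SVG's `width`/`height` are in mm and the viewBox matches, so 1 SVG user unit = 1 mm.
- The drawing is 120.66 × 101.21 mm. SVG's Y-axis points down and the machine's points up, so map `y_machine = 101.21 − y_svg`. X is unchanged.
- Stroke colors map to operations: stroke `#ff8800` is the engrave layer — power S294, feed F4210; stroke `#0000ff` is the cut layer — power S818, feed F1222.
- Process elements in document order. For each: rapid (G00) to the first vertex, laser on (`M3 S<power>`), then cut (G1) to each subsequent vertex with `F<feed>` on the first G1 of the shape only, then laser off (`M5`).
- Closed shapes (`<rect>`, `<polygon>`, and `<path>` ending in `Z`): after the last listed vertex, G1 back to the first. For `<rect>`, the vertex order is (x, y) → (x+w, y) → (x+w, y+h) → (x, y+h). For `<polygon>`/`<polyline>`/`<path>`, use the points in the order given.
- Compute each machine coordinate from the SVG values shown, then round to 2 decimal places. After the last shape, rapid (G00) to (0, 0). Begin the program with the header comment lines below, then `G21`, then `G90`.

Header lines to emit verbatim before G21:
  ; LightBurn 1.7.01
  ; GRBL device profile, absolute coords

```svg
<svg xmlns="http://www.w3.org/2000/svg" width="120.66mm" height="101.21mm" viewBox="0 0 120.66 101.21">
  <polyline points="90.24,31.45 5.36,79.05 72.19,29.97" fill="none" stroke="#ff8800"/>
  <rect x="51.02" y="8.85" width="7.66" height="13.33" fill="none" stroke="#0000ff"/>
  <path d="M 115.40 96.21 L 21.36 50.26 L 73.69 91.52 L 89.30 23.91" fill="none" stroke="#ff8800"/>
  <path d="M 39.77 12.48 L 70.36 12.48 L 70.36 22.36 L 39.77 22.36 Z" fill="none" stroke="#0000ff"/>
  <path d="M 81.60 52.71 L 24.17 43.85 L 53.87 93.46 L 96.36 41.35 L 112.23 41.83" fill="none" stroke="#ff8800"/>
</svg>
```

1 u = 1 mm; y_m = 101.21 − y.

[1] `<polyline>` open polyline, #ff8800→engrave S294 F4210: (90.24,69.76) → (5.36,22.16) → (72.19,71.24)

[2] `<rect>` rectangle, #0000ff→cut S818 F1222: (51.02,92.36) → (58.68,92.36) → (58.68,79.03) → (51.02,79.03) → (51.02,92.36) (closed)

[3] `<path>` open polyline, #ff8800→engrave S294 F4210: (115.40,5.00) → (21.36,50.95) → (73.69,9.69) → (89.30,77.30)

[4] `<path>` rectangle, #0000ff→cut S818 F1222: (39.77,88.73) → (70.36,88.73) → (70.36,78.85) → (39.77,78.85) → (39.77,88.73) (closed)

[5] `<path>` open polyline, #ff8800→engrave S294 F4210: (81.60,48.50) → (24.17,57.36) → (53.87,7.75) → (96.36,59.86) → (112.23,59.38)

; LightBurn 1.7.01
; GRBL device profile, absolute coords
G21
G90
G00 X90.24 Y69.76
M3 S294
G1 X5.36 Y22.16 F4210
G1 X72.19 Y71.24
M5
G00 X51.02 Y92.36
M3 S818
G1 X58.68 Y92.36 F1222
G1 X58.68 Y79.03
G1 X51.02 Y79.03
G1 X51.02 Y92.36
M5
G00 X115.40 Y5.00
M3 S294
G1 X21.36 Y50.95 F4210
G1 X73.69 Y9.69
G1 X89.30 Y77.30
M5
G00 X39.77 Y88.73
M3 S818
G1 X70.36 Y88.73 F1222
G1 X70.36 Y78.85
G1 X39.77 Y78.85
G1 X39.77 Y88.73
M5
G00 X81.60 Y48.50
M3 S294
G1 X24.17 Y57.36 F4210
G1 X53.87 Y7.75
G1 X96.36 Y59.86
G1 X112.23 Y59.38
M5
G00 X0.00 Y0.00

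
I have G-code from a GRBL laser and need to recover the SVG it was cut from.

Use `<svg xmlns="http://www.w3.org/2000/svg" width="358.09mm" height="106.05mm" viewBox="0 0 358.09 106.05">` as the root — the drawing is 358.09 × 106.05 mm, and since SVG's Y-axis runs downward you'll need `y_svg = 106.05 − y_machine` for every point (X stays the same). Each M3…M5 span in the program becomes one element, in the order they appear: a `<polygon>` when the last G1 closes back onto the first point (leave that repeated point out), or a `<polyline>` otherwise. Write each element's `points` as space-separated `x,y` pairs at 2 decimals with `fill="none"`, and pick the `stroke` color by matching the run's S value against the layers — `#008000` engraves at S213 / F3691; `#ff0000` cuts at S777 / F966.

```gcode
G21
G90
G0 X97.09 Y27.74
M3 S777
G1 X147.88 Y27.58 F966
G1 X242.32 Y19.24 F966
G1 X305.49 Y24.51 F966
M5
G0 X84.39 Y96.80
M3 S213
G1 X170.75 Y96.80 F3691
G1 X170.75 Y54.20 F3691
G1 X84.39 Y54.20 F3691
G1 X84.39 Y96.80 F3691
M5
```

Each laser-on run becomes one SVG element. Flip Y back into SVG space with y_svg = 106.05 − y_machine.

Run 1: the run's S777 means `#ff0000` (cut). The run is open, so emit a `<polyline>` with points (Y-flipped): 97.09,78.31 147.88,78.47 242.32,86.81 305.49,81.54.

Run 2: S213 ⇒ engrave layer `#008000`. The run returns to its start, so emit a `<polygon>` with points (Y-flipped): 84.39,9.25 170.75,9.25 170.75,51.85 84.39,51.85.

<svg xmlns="http://www.w3.org/2000/svg" width="358.09mm" height="106.05mm" viewBox="0 0 358.09 106.05">
  <polyline points="97.09,78.31 147.88,78.47 242.32,86.81 305.49,81.54" fill="none" stroke="#ff0000"/>
  <polygon points="84.39,9.25 170.75,9.25 170.75,51.85 84.39,51.85" fill="none" stroke="#008000"/>
</svg>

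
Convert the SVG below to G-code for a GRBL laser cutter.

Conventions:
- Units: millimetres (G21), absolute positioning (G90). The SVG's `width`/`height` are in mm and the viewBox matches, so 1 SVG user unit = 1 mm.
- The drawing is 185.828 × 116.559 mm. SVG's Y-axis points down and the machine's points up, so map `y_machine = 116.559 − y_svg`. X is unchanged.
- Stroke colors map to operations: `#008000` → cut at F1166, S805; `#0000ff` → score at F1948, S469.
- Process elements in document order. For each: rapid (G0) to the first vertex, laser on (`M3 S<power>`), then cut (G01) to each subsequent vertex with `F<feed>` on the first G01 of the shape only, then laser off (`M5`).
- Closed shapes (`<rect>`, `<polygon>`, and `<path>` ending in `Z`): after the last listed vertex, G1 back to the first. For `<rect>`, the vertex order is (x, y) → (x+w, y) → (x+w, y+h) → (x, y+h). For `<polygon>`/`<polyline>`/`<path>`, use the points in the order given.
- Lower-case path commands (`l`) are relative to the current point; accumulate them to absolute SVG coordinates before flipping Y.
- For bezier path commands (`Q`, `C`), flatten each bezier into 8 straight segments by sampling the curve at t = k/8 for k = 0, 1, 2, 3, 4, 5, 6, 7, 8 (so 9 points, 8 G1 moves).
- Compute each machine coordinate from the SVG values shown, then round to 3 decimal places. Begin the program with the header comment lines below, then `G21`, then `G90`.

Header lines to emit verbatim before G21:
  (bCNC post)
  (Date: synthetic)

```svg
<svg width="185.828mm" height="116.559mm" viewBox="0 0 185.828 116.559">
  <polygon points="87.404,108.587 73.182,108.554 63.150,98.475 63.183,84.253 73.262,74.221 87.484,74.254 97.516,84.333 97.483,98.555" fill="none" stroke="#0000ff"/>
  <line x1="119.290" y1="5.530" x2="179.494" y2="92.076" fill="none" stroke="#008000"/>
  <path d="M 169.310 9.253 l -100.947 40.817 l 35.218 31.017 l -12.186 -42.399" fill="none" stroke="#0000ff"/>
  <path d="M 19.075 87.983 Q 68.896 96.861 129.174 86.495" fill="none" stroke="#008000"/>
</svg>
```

Since the viewBox matches the mm dimensions, user units are millimetres directly. The only transform is the Y-flip y_m = 116.559 − y_svg.

Shape 1 is a regular polygon drawn with `<polygon>`. Its stroke #0000ff means score at S469, F1948. After flipping Y the toolpath is (87.404,7.972) → (73.182,8.005) → (63.150,18.084) → (63.183,32.306) → (73.262,42.338) → (87.484,42.305) → (97.516,32.226) → (97.483,18.004) → (87.404,7.972), returning to the start.

Shape 2 is a line segment drawn with `<line>`. Its stroke #008000 means cut at S805, F1166. After flipping Y the toolpath is (119.290,111.029) → (179.494,24.483).

Shape 3 is a open polyline drawn with `<path>`. Its stroke #0000ff means score at S469, F1948. After flipping Y the toolpath is (169.310,107.306) → (68.363,66.489) → (103.581,35.472) → (91.395,77.871).

Shape 4 is a quadratic bezier drawn with `<path>`. Its stroke #008000 means cut at S805, F1166. After flipping Y the toolpath is (19.075,28.576) → (31.694,26.657) → (44.639,25.340) → (57.911,24.624) → (71.510,24.509) → (85.436,24.996) → (99.689,26.084) → (114.268,27.773) → (129.174,30.064).

(bCNC post)
(Date: synthetic)
G21
G90
G0 X87.404 Y7.972
M3 S469
G01 X73.182 Y8.005 F1948
G01 X63.150 Y18.084
G01 X63.183 Y32.306
G01 X73.262 Y42.338
G01 X87.484 Y42.305
G01 X97.516 Y32.226
G01 X97.483 Y18.004
G01 X87.404 Y7.972
M5
G0 X119.290 Y111.029
M3 S805
G01 X179.494 Y24.483 F1166
M5
G0 X169.310 Y107.306
M3 S469
G01 X68.363 Y66.489 F1948
G01 X103.581 Y35.472
G01 X91.395 Y77.871
M5
G0 X19.075 Y28.576
M3 S805
G01 X31.694 Y26.657 F1166
G01 X44.639 Y25.340
G01 X57.911 Y24.624
G01 X71.510 Y24.509
G01 X85.436 Y24.996
G01 X99.689 Y26.084
G01 X114.268 Y27.773
G01 X129.174 Y30.064
M5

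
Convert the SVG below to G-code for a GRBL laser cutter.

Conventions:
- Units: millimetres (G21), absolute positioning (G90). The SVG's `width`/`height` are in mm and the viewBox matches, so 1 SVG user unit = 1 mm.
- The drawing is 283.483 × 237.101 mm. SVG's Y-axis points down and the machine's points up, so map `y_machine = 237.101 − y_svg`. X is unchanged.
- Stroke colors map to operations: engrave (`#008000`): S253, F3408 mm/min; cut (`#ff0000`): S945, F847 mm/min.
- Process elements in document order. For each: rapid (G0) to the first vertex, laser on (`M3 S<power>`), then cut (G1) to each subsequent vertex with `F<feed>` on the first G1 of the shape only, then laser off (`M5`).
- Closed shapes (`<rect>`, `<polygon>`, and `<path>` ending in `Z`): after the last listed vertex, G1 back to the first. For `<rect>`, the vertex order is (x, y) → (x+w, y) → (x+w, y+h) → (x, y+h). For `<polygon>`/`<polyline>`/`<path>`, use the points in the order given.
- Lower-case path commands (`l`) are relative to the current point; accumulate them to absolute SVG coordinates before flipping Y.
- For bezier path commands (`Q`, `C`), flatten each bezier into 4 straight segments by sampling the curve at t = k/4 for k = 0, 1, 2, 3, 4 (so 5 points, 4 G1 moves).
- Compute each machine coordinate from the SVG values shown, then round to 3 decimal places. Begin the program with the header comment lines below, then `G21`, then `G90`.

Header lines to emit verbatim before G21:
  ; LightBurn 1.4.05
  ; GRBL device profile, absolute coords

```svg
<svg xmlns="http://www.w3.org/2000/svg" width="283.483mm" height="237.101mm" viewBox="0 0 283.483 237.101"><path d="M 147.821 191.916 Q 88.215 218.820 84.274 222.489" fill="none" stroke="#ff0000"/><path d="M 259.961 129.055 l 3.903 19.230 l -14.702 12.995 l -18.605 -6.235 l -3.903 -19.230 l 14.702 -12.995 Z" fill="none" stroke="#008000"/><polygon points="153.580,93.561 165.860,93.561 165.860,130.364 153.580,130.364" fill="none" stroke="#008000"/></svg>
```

Since the viewBox matches the mm dimensions, user units are millimetres directly. The only transform is the Y-flip y_m = 237.101 − y_svg.

Shape 1 is a quadratic bezier drawn with `<path>`. Its stroke #ff0000 means cut at S945, F847. After flipping Y the toolpath is (147.821,45.185) → (121.497,33.185) → (102.131,24.090) → (89.724,17.899) → (84.274,14.612).

Shape 2 is a regular polygon drawn with `<path>`. Its stroke #008000 means engrave at S253, F3408. After flipping Y the toolpath is (259.961,108.046) → (263.864,88.816) → (249.162,75.821) → (230.557,82.056) → (226.654,101.286) → (241.356,114.281) → (259.961,108.046), returning to the start.

Shape 3 is a rectangle drawn with `<polygon>`. Its stroke #008000 means engrave at S253, F3408. After flipping Y the toolpath is (153.580,143.540) → (165.860,143.540) → (165.860,106.737) → (153.580,106.737) → (153.580,143.540), returning to the start.

; LightBurn 1.4.05
; GRBL device profile, absolute coords
G21
G90
G0 X147.821 Y45.185
M3 S945
G1 X121.497 Y33.185 F847
G1 X102.131 Y24.090
G1 X89.724 Y17.899
G1 X84.274 Y14.612
M5
G0 X259.961 Y108.046
M3 S253
G1 X263.864 Y88.816 F3408
G1 X249.162 Y75.821
G1 X230.557 Y82.056
G1 X226.654 Y101.286
G1 X241.356 Y114.281
G1 X259.961 Y108.046
M5
G0 X153.580 Y143.540
M3 S253
G1 X165.860 Y143.540 F3408
G1 X165.860 Y106.737
G1 X153.580 Y106.737
G1 X153.580 Y143.540
M5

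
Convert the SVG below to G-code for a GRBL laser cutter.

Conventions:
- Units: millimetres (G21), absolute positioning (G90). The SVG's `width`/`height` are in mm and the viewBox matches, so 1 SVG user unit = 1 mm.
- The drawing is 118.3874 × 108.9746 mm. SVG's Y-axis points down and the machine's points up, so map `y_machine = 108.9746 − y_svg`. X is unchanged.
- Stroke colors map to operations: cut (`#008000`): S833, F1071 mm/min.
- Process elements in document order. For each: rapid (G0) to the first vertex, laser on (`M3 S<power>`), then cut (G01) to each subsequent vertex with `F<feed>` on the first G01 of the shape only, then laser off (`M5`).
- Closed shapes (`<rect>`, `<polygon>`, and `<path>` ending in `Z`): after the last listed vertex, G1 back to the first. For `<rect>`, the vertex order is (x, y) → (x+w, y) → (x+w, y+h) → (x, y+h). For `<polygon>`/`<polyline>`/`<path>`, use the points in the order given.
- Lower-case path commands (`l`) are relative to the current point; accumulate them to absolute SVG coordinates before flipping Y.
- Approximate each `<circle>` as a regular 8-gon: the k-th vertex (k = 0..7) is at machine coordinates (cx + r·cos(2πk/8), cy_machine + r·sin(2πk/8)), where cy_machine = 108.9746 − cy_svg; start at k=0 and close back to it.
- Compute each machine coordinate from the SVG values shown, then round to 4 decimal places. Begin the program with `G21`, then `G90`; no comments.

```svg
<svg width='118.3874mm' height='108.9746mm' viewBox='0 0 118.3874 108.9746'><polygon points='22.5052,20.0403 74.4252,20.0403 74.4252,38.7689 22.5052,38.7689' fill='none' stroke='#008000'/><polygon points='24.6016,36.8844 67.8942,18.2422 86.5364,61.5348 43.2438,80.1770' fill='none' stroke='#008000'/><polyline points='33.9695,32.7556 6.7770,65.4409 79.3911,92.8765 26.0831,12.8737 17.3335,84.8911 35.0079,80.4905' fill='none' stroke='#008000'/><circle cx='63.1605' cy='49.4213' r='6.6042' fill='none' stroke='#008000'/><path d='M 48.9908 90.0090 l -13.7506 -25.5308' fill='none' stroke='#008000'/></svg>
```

G21
G90
G0 X22.5052 Y88.9343
M3 S833
G01 X74.4252 Y88.9343 F1071
G01 X74.4252 Y70.2057
G01 X22.5052 Y70.2057
G01 X22.5052 Y88.9343
M5
G0 X24.6016 Y72.0902
M3 S833
G01 X67.8942 Y90.7324 F1071
G01 X86.5364 Y47.4398
G01 X43.2438 Y28.7976
G01 X24.6016 Y72.0902
M5
G0 X33.9695 Y76.2190
M3 S833
G01 X6.7770 Y43.5337 F1071
G01 X79.3911 Y16.0981
G01 X26.0831 Y96.1009
G01 X17.3335 Y24.0835
G01 X35.0079 Y28.4841
M5
G0 X69.7647 Y59.5533
M3 S833
G01 X67.8304 Y64.2232 F1071
G01 X63.1605 Y66.1575
G01 X58.4906 Y64.2232
G01 X56.5563 Y59.5533
G01 X58.4906 Y54.8834
G01 X63.1605 Y52.9491
G01 X67.8304 Y54.8834
G01 X69.7647 Y59.5533
M5
G0 X48.9908 Y18.9656
M3 S833
G01 X35.2402 Y44.4964 F1071
M5

Since the viewBox matches the mm dimensions, user units are millimetres directly. The only transform is the Y-flip y_m = 108.9746 − y_svg.

Shape 1 is a rectangle drawn with `<polygon>`. Its stroke #008000 means cut at S833, F1071. After flipping Y the toolpath is (22.5052,88.9343) → (74.4252,88.9343) → (74.4252,70.2057) → (22.5052,70.2057) → (22.5052,88.9343), returning to the start.

Shape 2 is a regular polygon drawn with `<polygon>`. Its stroke #008000 means cut at S833, F1071. After flipping Y the toolpath is (24.6016,72.0902) → (67.8942,90.7324) → (86.5364,47.4398) → (43.2438,28.7976) → (24.6016,72.0902), returning to the start.

Shape 3 is a open polyline drawn with `<polyline>`. Its stroke #008000 means cut at S833, F1071. After flipping Y the toolpath is (33.9695,76.2190) → (6.7770,43.5337) → (79.3911,16.0981) → (26.0831,96.1009) → (17.3335,24.0835) → (35.0079,28.4841).

Shape 4 is a circle drawn with `<circle>`. Its stroke #008000 means cut at S833, F1071. After flipping Y the toolpath is (69.7647,59.5533) → (67.8304,64.2232) → (63.1605,66.1575) → (58.4906,64.2232) → (56.5563,59.5533) → (58.4906,54.8834) → (63.1605,52.9491) → (67.8304,54.8834) → (69.7647,59.5533), returning to the start.

Shape 5 is a line segment drawn with `<path>`. Its stroke #008000 means cut at S833, F1071. After flipping Y the toolpath is (48.9908,18.9656) → (35.2402,44.4964).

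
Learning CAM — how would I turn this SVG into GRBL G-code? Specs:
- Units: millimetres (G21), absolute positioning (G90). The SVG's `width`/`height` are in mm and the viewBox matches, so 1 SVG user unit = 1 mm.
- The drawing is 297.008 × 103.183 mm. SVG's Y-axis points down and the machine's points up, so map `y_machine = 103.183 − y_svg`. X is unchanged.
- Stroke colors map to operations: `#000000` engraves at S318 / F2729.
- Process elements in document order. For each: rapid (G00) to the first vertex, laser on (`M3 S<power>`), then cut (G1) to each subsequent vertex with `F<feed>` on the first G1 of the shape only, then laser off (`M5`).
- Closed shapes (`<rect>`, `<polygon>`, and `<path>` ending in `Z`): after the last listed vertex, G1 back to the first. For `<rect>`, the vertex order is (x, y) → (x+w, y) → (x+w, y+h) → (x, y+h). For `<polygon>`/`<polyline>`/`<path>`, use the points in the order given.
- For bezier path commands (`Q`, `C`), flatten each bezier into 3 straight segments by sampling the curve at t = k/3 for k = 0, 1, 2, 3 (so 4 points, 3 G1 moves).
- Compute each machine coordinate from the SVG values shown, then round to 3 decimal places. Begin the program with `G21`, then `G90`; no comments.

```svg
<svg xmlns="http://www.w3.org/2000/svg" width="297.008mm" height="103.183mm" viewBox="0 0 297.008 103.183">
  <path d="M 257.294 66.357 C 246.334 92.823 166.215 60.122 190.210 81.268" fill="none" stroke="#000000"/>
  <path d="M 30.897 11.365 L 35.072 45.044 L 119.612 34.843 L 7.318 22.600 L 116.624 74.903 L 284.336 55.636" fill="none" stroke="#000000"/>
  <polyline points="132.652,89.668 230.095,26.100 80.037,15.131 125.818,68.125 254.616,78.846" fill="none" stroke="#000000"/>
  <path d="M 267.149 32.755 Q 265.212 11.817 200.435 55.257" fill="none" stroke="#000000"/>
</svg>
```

Since the viewBox matches the mm dimensions, user units are millimetres directly. The only transform is the Y-flip y_m = 103.183 − y_svg.

Shape 1 is a cubic bezier drawn with `<path>`. Its stroke #000000 means engrave at S318, F2729. After flipping Y the toolpath is (257.294,36.826) → (229.699,25.897) → (194.502,29.298) → (190.210,21.915).

Shape 2 is a open polyline drawn with `<path>`. Its stroke #000000 means engrave at S318, F2729. After flipping Y the toolpath is (30.897,91.818) → (35.072,58.139) → (119.612,68.340) → (7.318,80.583) → (116.624,28.280) → (284.336,47.547).

Shape 3 is a open polyline drawn with `<polyline>`. Its stroke #000000 means engrave at S318, F2729. After flipping Y the toolpath is (132.652,13.515) → (230.095,77.083) → (80.037,88.052) → (125.818,35.058) → (254.616,24.337).

Shape 4 is a quadratic bezier drawn with `<path>`. Its stroke #000000 means engrave at S318, F2729. After flipping Y the toolpath is (267.149,70.428) → (258.875,77.234) → (236.637,69.733) → (200.435,47.926).

G21
G90
G00 X257.294 Y36.826
M3 S318
G1 X229.699 Y25.897 F2729
G1 X194.502 Y29.298
G1 X190.210 Y21.915
M5
G00 X30.897 Y91.818
M3 S318
G1 X35.072 Y58.139 F2729
G1 X119.612 Y68.340
G1 X7.318 Y80.583
G1 X116.624 Y28.280
G1 X284.336 Y47.547
M5
G00 X132.652 Y13.515
M3 S318
G1 X230.095 Y77.083 F2729
G1 X80.037 Y88.052
G1 X125.818 Y35.058
G1 X254.616 Y24.337
M5
G00 X267.149 Y70.428
M3 S318
G1 X258.875 Y77.234 F2729
G1 X236.637 Y69.733
G1 X200.435 Y47.926
M5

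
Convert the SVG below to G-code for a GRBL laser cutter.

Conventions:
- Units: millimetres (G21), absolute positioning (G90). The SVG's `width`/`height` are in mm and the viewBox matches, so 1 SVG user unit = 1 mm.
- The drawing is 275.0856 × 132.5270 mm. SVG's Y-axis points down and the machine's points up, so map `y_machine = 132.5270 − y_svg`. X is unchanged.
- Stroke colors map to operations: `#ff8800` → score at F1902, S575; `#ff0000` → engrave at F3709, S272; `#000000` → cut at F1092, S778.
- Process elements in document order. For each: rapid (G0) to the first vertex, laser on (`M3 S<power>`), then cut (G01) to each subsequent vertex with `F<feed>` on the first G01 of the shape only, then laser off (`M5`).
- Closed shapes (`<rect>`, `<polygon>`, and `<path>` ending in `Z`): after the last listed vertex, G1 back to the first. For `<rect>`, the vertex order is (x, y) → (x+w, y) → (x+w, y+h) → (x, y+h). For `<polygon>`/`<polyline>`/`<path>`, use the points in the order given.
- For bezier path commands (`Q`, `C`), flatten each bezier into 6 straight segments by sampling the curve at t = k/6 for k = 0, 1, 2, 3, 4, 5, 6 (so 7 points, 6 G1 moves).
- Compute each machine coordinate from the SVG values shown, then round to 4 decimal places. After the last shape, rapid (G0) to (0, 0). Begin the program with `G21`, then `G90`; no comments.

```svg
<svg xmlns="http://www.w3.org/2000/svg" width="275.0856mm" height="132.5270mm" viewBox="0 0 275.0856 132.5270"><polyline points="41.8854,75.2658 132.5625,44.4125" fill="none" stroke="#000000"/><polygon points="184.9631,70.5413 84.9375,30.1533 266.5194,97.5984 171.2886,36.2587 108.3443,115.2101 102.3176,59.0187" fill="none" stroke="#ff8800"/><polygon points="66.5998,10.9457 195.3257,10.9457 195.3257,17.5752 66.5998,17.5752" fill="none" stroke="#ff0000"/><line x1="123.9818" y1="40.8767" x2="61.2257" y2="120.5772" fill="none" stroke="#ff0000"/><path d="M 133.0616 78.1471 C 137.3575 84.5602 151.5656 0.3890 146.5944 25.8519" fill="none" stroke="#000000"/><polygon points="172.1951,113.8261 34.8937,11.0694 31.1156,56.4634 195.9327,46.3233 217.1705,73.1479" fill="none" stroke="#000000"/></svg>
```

G21
G90
G0 X41.8854 Y57.2612
M3 S778
G01 X132.5625 Y88.1145 F1092
M5
G0 X184.9631 Y61.9857
M3 S575
G01 X84.9375 Y102.3737 F1902
G01 X266.5194 Y34.9286
G01 X171.2886 Y96.2683
G01 X108.3443 Y17.3169
G01 X102.3176 Y73.5083
G01 X184.9631 Y61.9857
M5
G0 X66.5998 Y121.5813
M3 S272
G01 X195.3257 Y121.5813 F3709
G01 X195.3257 Y114.9518
G01 X66.5998 Y114.9518
G01 X66.5998 Y121.5813
M5
G0 X123.9818 Y91.6503
M3 S272
G01 X61.2257 Y11.9498 F3709
M5
G0 X133.0616 Y54.3799
M3 S778
G01 X135.9009 Y57.7951 F1092
G01 X139.5841 Y70.7461
G01 X143.3032 Y87.6712
G01 X146.2500 Y103.0088
G01 X147.6164 Y111.1973
G01 X146.5944 Y106.6751
M5
G0 X172.1951 Y18.7009
M3 S778
G01 X34.8937 Y121.4576 F1092
G01 X31.1156 Y76.0636
G01 X195.9327 Y86.2037
G01 X217.1705 Y59.3791
G01 X172.1951 Y18.7009
M5
G0 X0.0000 Y0.0000

Since the viewBox matches the mm dimensions, user units are millimetres directly. The only transform is the Y-flip y_m = 132.5270 − y_svg.

Shape 1 is a line segment drawn with `<polyline>`. Its stroke #000000 means cut at S778, F1092. After flipping Y the toolpath is (41.8854,57.2612) → (132.5625,88.1145).

Shape 2 is a closed polygon drawn with `<polygon>`. Its stroke #ff8800 means score at S575, F1902. After flipping Y the toolpath is (184.9631,61.9857) → (84.9375,102.3737) → (266.5194,34.9286) → (171.2886,96.2683) → (108.3443,17.3169) → (102.3176,73.5083) → (184.9631,61.9857), returning to the start.

Shape 3 is a rectangle drawn with `<polygon>`. Its stroke #ff0000 means engrave at S272, F3709. After flipping Y the toolpath is (66.5998,121.5813) → (195.3257,121.5813) → (195.3257,114.9518) → (66.5998,114.9518) → (66.5998,121.5813), returning to the start.

Shape 4 is a line segment drawn with `<line>`. Its stroke #ff0000 means engrave at S272, F3709. After flipping Y the toolpath is (123.9818,91.6503) → (61.2257,11.9498).

Shape 5 is a cubic bezier drawn with `<path>`. Its stroke #000000 means cut at S778, F1092. After flipping Y the toolpath is (133.0616,54.3799) → (135.9009,57.7951) → (139.5841,70.7461) → (143.3032,87.6712) → (146.2500,103.0088) → (147.6164,111.1973) → (146.5944,106.6751).

Shape 6 is a closed polygon drawn with `<polygon>`. Its stroke #000000 means cut at S778, F1092. After flipping Y the toolpath is (172.1951,18.7009) → (34.8937,121.4576) → (31.1156,76.0636) → (195.9327,86.2037) → (217.1705,59.3791) → (172.1951,18.7009), returning to the start.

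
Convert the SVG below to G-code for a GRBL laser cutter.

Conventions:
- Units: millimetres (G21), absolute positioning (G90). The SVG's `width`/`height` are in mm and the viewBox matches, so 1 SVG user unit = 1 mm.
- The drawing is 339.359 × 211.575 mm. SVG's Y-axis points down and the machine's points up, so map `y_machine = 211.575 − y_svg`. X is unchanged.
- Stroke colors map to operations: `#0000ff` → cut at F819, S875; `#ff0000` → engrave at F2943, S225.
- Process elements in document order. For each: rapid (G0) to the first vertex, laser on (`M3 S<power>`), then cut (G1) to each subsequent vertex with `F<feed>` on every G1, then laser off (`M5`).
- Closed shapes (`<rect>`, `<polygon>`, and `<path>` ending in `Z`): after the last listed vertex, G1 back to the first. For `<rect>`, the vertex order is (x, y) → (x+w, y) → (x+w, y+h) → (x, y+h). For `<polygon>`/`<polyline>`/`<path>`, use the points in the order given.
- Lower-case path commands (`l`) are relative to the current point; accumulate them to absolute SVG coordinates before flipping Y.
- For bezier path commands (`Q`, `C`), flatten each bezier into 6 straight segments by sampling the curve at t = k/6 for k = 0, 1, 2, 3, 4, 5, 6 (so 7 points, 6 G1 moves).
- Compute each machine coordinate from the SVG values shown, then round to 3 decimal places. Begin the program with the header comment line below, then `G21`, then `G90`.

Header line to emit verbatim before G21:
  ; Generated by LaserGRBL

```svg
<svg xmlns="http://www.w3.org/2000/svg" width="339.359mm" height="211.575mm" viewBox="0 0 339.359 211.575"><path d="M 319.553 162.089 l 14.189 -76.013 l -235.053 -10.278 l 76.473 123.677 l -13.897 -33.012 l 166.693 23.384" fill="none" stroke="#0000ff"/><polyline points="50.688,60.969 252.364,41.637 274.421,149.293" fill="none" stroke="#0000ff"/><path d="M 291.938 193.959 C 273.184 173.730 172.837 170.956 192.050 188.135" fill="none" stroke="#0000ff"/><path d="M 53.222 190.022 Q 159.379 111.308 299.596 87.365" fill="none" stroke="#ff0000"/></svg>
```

; Generated by LaserGRBL
G21
G90
G0 X319.553 Y49.486
M3 S875
G1 X333.742 Y125.499 F819
G1 X98.689 Y135.777 F819
G1 X175.162 Y12.100 F819
G1 X161.265 Y45.112 F819
G1 X327.958 Y21.728 F819
M5
G0 X50.688 Y150.606
M3 S875
G1 X252.364 Y169.938 F819
G1 X274.421 Y62.282 F819
M5
G0 X291.938 Y17.616
M3 S875
G1 X276.693 Y26.264 F819
G1 X253.436 Y31.934 F819
G1 X227.756 Y34.556 F819
G1 X205.240 Y34.061 F819
G1 X191.476 Y30.378 F819
G1 X192.050 Y23.440 F819
M5
G0 X53.222 Y21.553
M3 S225
G1 X89.554 Y46.270 F2943
G1 X127.778 Y67.943 F2943
G1 X167.894 Y86.574 F2943
G1 X209.902 Y102.162 F2943
G1 X253.803 Y114.708 F2943
G1 X299.596 Y124.210 F2943
M5

Since the viewBox matches the mm dimensions, user units are millimetres directly. The only transform is the Y-flip y_m = 211.575 − y_svg.

Shape 1 is a open polyline drawn with `<path>`. Its stroke #0000ff means cut at S875, F819. After flipping Y the toolpath is (319.553,49.486) → (333.742,125.499) → (98.689,135.777) → (175.162,12.100) → (161.265,45.112) → (327.958,21.728).

Shape 2 is a open polyline drawn with `<polyline>`. Its stroke #0000ff means cut at S875, F819. After flipping Y the toolpath is (50.688,150.606) → (252.364,169.938) → (274.421,62.282).

Shape 3 is a cubic bezier drawn with `<path>`. Its stroke #0000ff means cut at S875, F819. After flipping Y the toolpath is (291.938,17.616) → (276.693,26.264) → (253.436,31.934) → (227.756,34.556) → (205.240,34.061) → (191.476,30.378) → (192.050,23.440).

Shape 4 is a quadratic bezier drawn with `<path>`. Its stroke #ff0000 means engrave at S225, F2943. After flipping Y the toolpath is (53.222,21.553) → (89.554,46.270) → (127.778,67.943) → (167.894,86.574) → (209.902,102.162) → (253.803,114.708) → (299.596,124.210).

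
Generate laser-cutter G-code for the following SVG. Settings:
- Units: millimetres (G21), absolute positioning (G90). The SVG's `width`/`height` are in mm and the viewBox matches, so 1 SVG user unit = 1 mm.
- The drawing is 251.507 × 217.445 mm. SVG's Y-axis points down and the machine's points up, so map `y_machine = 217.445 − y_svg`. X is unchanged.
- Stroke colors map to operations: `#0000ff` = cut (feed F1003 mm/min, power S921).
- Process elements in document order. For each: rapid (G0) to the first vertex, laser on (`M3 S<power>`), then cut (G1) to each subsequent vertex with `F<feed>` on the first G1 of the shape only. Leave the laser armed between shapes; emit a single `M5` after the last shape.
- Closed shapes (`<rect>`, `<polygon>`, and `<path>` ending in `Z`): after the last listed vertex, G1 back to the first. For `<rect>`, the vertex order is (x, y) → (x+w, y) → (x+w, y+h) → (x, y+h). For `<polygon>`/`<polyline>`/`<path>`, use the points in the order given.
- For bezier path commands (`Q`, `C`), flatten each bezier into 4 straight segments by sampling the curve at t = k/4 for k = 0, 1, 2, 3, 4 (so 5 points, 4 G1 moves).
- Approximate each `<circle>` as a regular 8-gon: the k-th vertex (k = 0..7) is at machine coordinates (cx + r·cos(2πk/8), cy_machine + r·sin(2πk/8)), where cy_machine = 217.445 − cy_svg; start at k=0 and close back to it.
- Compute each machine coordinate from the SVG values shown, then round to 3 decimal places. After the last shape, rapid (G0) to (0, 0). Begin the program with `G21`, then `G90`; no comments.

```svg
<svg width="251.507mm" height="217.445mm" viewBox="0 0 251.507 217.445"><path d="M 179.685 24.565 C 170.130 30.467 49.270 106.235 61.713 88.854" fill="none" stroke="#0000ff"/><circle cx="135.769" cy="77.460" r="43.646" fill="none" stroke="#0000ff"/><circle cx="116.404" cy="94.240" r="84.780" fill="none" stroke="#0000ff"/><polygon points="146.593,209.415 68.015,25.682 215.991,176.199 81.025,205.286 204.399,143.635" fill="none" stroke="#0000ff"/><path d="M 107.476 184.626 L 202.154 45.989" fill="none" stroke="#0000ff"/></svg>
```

1 u = 1 mm; y_m = 217.445 − y.

[1] `<path>` cubic bezier, #0000ff→cut S921 F1003: (179.685,192.880) → (155.471,177.901) → (112.450,152.004) → (73.553,130.474) → (61.713,128.591)

[2] `<circle>` circle, #0000ff→cut S921 F1003: (179.415,139.985) → (166.631,170.847) → (135.769,183.631) → (104.907,170.847) → (92.123,139.985) → (104.907,109.123) → (135.769,96.339) → (166.631,109.123) → (179.415,139.985) (closed)

[3] `<circle>` circle, #0000ff→cut S921 F1003: (201.184,123.205) → (176.353,183.154) → (116.404,207.985) → (56.455,183.154) → (31.624,123.205) → (56.455,63.256) → (116.404,38.425) → (176.353,63.256) → (201.184,123.205) (closed)

[4] `<polygon>` closed polygon, #0000ff→cut S921 F1003: (146.593,8.030) → (68.015,191.763) → (215.991,41.246) → (81.025,12.159) → (204.399,73.810) → (146.593,8.030) (closed)

[5] `<path>` line segment, #0000ff→cut S921 F1003: (107.476,32.819) → (202.154,171.456)

G21
G90
G0 X179.685 Y192.880
M3 S921
G1 X155.471 Y177.901 F1003
G1 X112.450 Y152.004
G1 X73.553 Y130.474
G1 X61.713 Y128.591
G0 X179.415 Y139.985
M3 S921
G1 X166.631 Y170.847 F1003
G1 X135.769 Y183.631
G1 X104.907 Y170.847
G1 X92.123 Y139.985
G1 X104.907 Y109.123
G1 X135.769 Y96.339
G1 X166.631 Y109.123
G1 X179.415 Y139.985
G0 X201.184 Y123.205
M3 S921
G1 X176.353 Y183.154 F1003
G1 X116.404 Y207.985
G1 X56.455 Y183.154
G1 X31.624 Y123.205
G1 X56.455 Y63.256
G1 X116.404 Y38.425
G1 X176.353 Y63.256
G1 X201.184 Y123.205
G0 X146.593 Y8.030
M3 S921
G1 X68.015 Y191.763 F1003
G1 X215.991 Y41.246
G1 X81.025 Y12.159
G1 X204.399 Y73.810
G1 X146.593 Y8.030
G0 X107.476 Y32.819
M3 S921
G1 X202.154 Y171.456 F1003
M5
G0 X0.000 Y0.000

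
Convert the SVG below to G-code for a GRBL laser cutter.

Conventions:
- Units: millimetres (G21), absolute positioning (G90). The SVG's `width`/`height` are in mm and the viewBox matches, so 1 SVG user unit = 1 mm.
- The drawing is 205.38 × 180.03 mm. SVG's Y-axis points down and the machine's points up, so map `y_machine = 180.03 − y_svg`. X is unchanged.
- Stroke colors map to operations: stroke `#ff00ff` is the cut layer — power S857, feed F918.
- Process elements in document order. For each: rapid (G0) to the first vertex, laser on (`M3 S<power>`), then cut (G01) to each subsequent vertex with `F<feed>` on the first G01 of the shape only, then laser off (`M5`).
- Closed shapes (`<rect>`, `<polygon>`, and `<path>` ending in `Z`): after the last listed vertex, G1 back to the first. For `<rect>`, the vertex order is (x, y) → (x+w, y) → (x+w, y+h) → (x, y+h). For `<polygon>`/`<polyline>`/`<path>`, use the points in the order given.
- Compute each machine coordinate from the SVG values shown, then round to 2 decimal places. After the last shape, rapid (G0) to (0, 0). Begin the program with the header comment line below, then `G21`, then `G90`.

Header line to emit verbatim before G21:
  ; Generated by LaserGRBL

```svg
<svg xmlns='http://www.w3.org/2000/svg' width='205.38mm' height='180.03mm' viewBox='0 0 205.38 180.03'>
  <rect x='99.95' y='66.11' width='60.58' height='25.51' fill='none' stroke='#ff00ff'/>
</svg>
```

; Generated by LaserGRBL
G21
G90
G0 X99.95 Y113.92
M3 S857
G01 X160.53 Y113.92 F918
G01 X160.53 Y88.41
G01 X99.95 Y88.41
G01 X99.95 Y113.92
M5
G0 X0.00 Y0.00

1 u = 1 mm; y_m = 180.03 − y.

[1] `<rect>` rectangle, #ff00ff→cut S857 F918: (99.95,113.92) → (160.53,113.92) → (160.53,88.41) → (99.95,88.41) → (99.95,113.92) (closed)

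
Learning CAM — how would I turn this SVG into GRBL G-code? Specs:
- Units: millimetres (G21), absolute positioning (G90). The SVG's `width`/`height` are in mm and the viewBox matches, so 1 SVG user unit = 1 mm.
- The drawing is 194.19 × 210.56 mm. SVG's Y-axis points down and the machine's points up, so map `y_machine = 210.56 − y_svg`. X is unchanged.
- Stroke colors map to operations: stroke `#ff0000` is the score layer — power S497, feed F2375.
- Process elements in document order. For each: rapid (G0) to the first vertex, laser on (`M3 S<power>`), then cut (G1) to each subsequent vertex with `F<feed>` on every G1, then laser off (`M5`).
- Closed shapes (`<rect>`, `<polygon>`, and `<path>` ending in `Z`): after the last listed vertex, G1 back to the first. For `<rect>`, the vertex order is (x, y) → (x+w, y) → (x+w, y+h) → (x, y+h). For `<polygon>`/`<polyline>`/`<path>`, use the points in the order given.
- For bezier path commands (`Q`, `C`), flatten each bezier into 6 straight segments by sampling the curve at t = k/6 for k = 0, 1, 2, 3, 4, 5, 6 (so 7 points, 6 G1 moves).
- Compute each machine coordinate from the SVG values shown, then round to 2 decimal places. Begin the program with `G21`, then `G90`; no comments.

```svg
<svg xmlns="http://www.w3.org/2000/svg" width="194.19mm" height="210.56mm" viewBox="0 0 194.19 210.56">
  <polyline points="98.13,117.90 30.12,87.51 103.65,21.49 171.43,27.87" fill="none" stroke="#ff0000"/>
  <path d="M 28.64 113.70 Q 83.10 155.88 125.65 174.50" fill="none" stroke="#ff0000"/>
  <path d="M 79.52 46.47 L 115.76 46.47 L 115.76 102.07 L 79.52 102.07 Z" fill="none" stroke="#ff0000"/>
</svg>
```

1 u = 1 mm; y_m = 210.56 − y.

[1] `<polyline>` open polyline, #ff0000→score S497 F2375: (98.13,92.66) → (30.12,123.05) → (103.65,189.07) → (171.43,182.69)

[2] `<path>` quadratic bezier, #ff0000→score S497 F2375: (28.64,96.86) → (46.46,83.45) → (63.62,71.36) → (80.12,60.57) → (95.96,51.09) → (111.14,42.92) → (125.65,36.06)

[3] `<path>` rectangle, #ff0000→score S497 F2375: (79.52,164.09) → (115.76,164.09) → (115.76,108.49) → (79.52,108.49) → (79.52,164.09) (closed)

G21
G90
G0 X98.13 Y92.66
M3 S497
G1 X30.12 Y123.05 F2375
G1 X103.65 Y189.07 F2375
G1 X171.43 Y182.69 F2375
M5
G0 X28.64 Y96.86
M3 S497
G1 X46.46 Y83.45 F2375
G1 X63.62 Y71.36 F2375
G1 X80.12 Y60.57 F2375
G1 X95.96 Y51.09 F2375
G1 X111.14 Y42.92 F2375
G1 X125.65 Y36.06 F2375
M5
G0 X79.52 Y164.09
M3 S497
G1 X115.76 Y164.09 F2375
G1 X115.76 Y108.49 F2375
G1 X79.52 Y108.49 F2375
G1 X79.52 Y164.09 F2375
M5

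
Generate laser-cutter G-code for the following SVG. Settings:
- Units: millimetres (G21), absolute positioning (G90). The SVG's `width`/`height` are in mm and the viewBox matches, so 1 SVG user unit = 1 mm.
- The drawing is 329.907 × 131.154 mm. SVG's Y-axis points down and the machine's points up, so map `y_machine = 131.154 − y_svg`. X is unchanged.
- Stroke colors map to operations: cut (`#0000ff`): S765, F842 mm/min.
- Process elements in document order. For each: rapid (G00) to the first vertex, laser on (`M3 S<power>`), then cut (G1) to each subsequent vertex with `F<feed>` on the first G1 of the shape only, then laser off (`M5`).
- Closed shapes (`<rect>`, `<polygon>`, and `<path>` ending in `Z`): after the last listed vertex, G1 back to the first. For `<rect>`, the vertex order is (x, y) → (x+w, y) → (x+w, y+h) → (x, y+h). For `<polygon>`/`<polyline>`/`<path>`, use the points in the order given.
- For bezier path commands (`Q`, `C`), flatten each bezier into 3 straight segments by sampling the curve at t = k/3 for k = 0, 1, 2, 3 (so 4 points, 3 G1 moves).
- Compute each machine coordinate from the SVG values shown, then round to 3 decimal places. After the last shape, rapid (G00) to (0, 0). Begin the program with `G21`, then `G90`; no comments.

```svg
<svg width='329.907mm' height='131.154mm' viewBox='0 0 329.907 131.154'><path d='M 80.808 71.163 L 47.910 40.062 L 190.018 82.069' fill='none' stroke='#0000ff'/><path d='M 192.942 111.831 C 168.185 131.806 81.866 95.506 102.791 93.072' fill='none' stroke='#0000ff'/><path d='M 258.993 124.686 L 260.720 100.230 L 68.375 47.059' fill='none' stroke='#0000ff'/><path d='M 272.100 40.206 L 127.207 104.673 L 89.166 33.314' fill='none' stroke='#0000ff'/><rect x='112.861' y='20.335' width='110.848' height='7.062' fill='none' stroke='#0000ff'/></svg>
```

G21
G90
G00 X80.808 Y59.991
M3 S765
G1 X47.910 Y91.092 F842
G1 X190.018 Y49.085
M5
G00 X192.942 Y19.323
M3 S765
G1 X153.916 Y14.768 F842
G1 X111.362 Y27.698
G1 X102.791 Y38.082
M5
G00 X258.993 Y6.468
M3 S765
G1 X260.720 Y30.924 F842
G1 X68.375 Y84.095
M5
G00 X272.100 Y90.948
M3 S765
G1 X127.207 Y26.481 F842
G1 X89.166 Y97.840
M5
G00 X112.861 Y110.819
M3 S765
G1 X223.709 Y110.819 F842
G1 X223.709 Y103.757
G1 X112.861 Y103.757
G1 X112.861 Y110.819
M5
G00 X0.000 Y0.000

1 u = 1 mm; y_m = 131.154 − y.

[1] `<path>` open polyline, #0000ff→cut S765 F842: (80.808,59.991) → (47.910,91.092) → (190.018,49.085)

[2] `<path>` cubic bezier, #0000ff→cut S765 F842: (192.942,19.323) → (153.916,14.768) → (111.362,27.698) → (102.791,38.082)

[3] `<path>` open polyline, #0000ff→cut S765 F842: (258.993,6.468) → (260.720,30.924) → (68.375,84.095)

[4] `<path>` open polyline, #0000ff→cut S765 F842: (272.100,90.948) → (127.207,26.481) → (89.166,97.840)

[5] `<rect>` rectangle, #0000ff→cut S765 F842: (112.861,110.819) → (223.709,110.819) → (223.709,103.757) → (112.861,103.757) → (112.861,110.819) (closed)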